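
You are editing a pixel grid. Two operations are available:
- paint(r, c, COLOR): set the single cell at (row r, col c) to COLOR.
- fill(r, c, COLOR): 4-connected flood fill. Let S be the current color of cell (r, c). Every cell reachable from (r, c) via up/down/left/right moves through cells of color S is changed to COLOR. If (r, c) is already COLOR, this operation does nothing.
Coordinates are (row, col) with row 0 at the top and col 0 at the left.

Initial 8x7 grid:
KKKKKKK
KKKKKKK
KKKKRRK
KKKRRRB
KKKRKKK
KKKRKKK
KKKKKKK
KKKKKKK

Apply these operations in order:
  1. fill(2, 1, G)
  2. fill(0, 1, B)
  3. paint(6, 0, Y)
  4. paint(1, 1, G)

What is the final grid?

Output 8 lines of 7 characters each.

Answer: BBBBBBB
BGBBBBB
BBBBRRB
BBBRRRB
BBBRBBB
BBBRBBB
YBBBBBB
BBBBBBB

Derivation:
After op 1 fill(2,1,G) [48 cells changed]:
GGGGGGG
GGGGGGG
GGGGRRG
GGGRRRB
GGGRGGG
GGGRGGG
GGGGGGG
GGGGGGG
After op 2 fill(0,1,B) [48 cells changed]:
BBBBBBB
BBBBBBB
BBBBRRB
BBBRRRB
BBBRBBB
BBBRBBB
BBBBBBB
BBBBBBB
After op 3 paint(6,0,Y):
BBBBBBB
BBBBBBB
BBBBRRB
BBBRRRB
BBBRBBB
BBBRBBB
YBBBBBB
BBBBBBB
After op 4 paint(1,1,G):
BBBBBBB
BGBBBBB
BBBBRRB
BBBRRRB
BBBRBBB
BBBRBBB
YBBBBBB
BBBBBBB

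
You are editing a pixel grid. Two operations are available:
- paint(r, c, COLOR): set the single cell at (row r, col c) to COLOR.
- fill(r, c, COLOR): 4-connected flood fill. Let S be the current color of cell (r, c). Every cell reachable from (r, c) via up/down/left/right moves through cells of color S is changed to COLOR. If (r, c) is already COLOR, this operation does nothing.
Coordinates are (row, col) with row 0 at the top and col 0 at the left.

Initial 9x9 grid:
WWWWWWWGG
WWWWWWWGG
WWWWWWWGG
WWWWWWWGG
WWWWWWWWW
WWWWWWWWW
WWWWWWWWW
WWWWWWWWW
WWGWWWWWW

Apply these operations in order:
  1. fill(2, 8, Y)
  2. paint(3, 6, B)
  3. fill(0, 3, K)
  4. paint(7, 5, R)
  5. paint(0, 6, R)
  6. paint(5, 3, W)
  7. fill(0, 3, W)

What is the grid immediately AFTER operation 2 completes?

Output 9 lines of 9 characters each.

After op 1 fill(2,8,Y) [8 cells changed]:
WWWWWWWYY
WWWWWWWYY
WWWWWWWYY
WWWWWWWYY
WWWWWWWWW
WWWWWWWWW
WWWWWWWWW
WWWWWWWWW
WWGWWWWWW
After op 2 paint(3,6,B):
WWWWWWWYY
WWWWWWWYY
WWWWWWWYY
WWWWWWBYY
WWWWWWWWW
WWWWWWWWW
WWWWWWWWW
WWWWWWWWW
WWGWWWWWW

Answer: WWWWWWWYY
WWWWWWWYY
WWWWWWWYY
WWWWWWBYY
WWWWWWWWW
WWWWWWWWW
WWWWWWWWW
WWWWWWWWW
WWGWWWWWW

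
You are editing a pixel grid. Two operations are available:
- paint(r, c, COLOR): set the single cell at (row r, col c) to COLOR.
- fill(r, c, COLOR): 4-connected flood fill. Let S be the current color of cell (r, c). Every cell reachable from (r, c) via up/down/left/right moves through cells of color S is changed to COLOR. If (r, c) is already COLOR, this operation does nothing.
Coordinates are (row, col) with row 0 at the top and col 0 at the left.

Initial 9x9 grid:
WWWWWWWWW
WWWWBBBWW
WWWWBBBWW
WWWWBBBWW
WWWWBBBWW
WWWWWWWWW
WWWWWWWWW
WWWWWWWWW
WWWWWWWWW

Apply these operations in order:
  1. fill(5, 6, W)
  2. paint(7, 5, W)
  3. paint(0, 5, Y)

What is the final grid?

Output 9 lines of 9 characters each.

Answer: WWWWWYWWW
WWWWBBBWW
WWWWBBBWW
WWWWBBBWW
WWWWBBBWW
WWWWWWWWW
WWWWWWWWW
WWWWWWWWW
WWWWWWWWW

Derivation:
After op 1 fill(5,6,W) [0 cells changed]:
WWWWWWWWW
WWWWBBBWW
WWWWBBBWW
WWWWBBBWW
WWWWBBBWW
WWWWWWWWW
WWWWWWWWW
WWWWWWWWW
WWWWWWWWW
After op 2 paint(7,5,W):
WWWWWWWWW
WWWWBBBWW
WWWWBBBWW
WWWWBBBWW
WWWWBBBWW
WWWWWWWWW
WWWWWWWWW
WWWWWWWWW
WWWWWWWWW
After op 3 paint(0,5,Y):
WWWWWYWWW
WWWWBBBWW
WWWWBBBWW
WWWWBBBWW
WWWWBBBWW
WWWWWWWWW
WWWWWWWWW
WWWWWWWWW
WWWWWWWWW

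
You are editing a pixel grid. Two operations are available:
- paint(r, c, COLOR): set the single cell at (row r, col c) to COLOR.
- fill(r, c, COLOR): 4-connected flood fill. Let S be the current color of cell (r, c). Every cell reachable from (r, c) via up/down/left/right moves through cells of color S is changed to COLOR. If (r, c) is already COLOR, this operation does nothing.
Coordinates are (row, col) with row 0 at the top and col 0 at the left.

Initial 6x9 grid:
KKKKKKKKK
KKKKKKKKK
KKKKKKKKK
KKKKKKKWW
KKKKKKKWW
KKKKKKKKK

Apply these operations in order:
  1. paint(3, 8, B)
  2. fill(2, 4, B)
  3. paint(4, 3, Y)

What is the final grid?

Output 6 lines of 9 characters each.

Answer: BBBBBBBBB
BBBBBBBBB
BBBBBBBBB
BBBBBBBWB
BBBYBBBWW
BBBBBBBBB

Derivation:
After op 1 paint(3,8,B):
KKKKKKKKK
KKKKKKKKK
KKKKKKKKK
KKKKKKKWB
KKKKKKKWW
KKKKKKKKK
After op 2 fill(2,4,B) [50 cells changed]:
BBBBBBBBB
BBBBBBBBB
BBBBBBBBB
BBBBBBBWB
BBBBBBBWW
BBBBBBBBB
After op 3 paint(4,3,Y):
BBBBBBBBB
BBBBBBBBB
BBBBBBBBB
BBBBBBBWB
BBBYBBBWW
BBBBBBBBB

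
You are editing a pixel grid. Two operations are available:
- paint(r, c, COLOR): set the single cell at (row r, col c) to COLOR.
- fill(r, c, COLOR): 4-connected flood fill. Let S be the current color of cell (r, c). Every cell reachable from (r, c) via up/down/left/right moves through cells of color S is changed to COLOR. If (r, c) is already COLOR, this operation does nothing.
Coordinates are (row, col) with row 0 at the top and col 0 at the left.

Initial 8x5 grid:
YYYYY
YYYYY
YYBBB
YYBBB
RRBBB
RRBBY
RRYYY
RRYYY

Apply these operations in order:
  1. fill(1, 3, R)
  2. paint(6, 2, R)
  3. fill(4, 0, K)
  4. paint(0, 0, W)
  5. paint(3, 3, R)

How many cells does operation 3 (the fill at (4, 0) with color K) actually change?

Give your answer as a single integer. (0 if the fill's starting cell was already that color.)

Answer: 23

Derivation:
After op 1 fill(1,3,R) [14 cells changed]:
RRRRR
RRRRR
RRBBB
RRBBB
RRBBB
RRBBY
RRYYY
RRYYY
After op 2 paint(6,2,R):
RRRRR
RRRRR
RRBBB
RRBBB
RRBBB
RRBBY
RRRYY
RRYYY
After op 3 fill(4,0,K) [23 cells changed]:
KKKKK
KKKKK
KKBBB
KKBBB
KKBBB
KKBBY
KKKYY
KKYYY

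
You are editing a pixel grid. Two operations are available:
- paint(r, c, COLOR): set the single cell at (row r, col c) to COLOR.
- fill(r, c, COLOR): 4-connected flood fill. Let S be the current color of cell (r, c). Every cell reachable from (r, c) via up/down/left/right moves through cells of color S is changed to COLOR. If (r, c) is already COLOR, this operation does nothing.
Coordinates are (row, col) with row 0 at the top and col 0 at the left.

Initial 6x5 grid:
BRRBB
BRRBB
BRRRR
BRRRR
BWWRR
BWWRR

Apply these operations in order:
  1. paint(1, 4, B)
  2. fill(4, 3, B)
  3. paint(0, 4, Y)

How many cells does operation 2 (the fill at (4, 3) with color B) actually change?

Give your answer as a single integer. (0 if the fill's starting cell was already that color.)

Answer: 16

Derivation:
After op 1 paint(1,4,B):
BRRBB
BRRBB
BRRRR
BRRRR
BWWRR
BWWRR
After op 2 fill(4,3,B) [16 cells changed]:
BBBBB
BBBBB
BBBBB
BBBBB
BWWBB
BWWBB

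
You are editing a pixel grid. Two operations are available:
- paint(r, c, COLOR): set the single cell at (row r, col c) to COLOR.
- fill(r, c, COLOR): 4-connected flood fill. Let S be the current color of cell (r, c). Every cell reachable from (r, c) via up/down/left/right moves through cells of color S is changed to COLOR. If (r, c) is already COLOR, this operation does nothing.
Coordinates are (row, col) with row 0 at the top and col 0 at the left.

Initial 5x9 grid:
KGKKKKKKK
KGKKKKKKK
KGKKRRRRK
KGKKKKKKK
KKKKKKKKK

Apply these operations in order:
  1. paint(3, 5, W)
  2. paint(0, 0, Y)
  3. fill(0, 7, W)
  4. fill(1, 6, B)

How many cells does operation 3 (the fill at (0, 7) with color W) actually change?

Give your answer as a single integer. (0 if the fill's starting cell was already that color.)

After op 1 paint(3,5,W):
KGKKKKKKK
KGKKKKKKK
KGKKRRRRK
KGKKKWKKK
KKKKKKKKK
After op 2 paint(0,0,Y):
YGKKKKKKK
KGKKKKKKK
KGKKRRRRK
KGKKKWKKK
KKKKKKKKK
After op 3 fill(0,7,W) [35 cells changed]:
YGWWWWWWW
WGWWWWWWW
WGWWRRRRW
WGWWWWWWW
WWWWWWWWW

Answer: 35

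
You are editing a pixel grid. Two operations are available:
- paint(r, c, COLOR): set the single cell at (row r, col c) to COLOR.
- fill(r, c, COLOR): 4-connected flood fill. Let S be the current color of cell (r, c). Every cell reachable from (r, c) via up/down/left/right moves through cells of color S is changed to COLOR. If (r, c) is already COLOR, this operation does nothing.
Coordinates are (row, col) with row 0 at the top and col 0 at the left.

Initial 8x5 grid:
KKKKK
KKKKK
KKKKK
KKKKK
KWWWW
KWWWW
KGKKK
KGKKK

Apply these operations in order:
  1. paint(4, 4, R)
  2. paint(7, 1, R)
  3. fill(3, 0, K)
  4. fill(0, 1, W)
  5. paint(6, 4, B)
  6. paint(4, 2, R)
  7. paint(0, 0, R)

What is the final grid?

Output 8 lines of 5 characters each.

After op 1 paint(4,4,R):
KKKKK
KKKKK
KKKKK
KKKKK
KWWWR
KWWWW
KGKKK
KGKKK
After op 2 paint(7,1,R):
KKKKK
KKKKK
KKKKK
KKKKK
KWWWR
KWWWW
KGKKK
KRKKK
After op 3 fill(3,0,K) [0 cells changed]:
KKKKK
KKKKK
KKKKK
KKKKK
KWWWR
KWWWW
KGKKK
KRKKK
After op 4 fill(0,1,W) [24 cells changed]:
WWWWW
WWWWW
WWWWW
WWWWW
WWWWR
WWWWW
WGKKK
WRKKK
After op 5 paint(6,4,B):
WWWWW
WWWWW
WWWWW
WWWWW
WWWWR
WWWWW
WGKKB
WRKKK
After op 6 paint(4,2,R):
WWWWW
WWWWW
WWWWW
WWWWW
WWRWR
WWWWW
WGKKB
WRKKK
After op 7 paint(0,0,R):
RWWWW
WWWWW
WWWWW
WWWWW
WWRWR
WWWWW
WGKKB
WRKKK

Answer: RWWWW
WWWWW
WWWWW
WWWWW
WWRWR
WWWWW
WGKKB
WRKKK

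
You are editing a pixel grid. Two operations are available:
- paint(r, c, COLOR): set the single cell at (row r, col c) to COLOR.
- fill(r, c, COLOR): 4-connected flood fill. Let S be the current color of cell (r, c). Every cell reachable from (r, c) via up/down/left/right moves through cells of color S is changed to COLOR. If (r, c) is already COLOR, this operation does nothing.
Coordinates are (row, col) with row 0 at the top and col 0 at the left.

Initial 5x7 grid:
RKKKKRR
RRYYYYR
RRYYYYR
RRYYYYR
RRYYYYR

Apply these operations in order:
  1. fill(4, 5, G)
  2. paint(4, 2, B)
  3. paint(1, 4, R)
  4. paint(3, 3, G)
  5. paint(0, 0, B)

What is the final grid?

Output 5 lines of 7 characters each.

Answer: BKKKKRR
RRGGRGR
RRGGGGR
RRGGGGR
RRBGGGR

Derivation:
After op 1 fill(4,5,G) [16 cells changed]:
RKKKKRR
RRGGGGR
RRGGGGR
RRGGGGR
RRGGGGR
After op 2 paint(4,2,B):
RKKKKRR
RRGGGGR
RRGGGGR
RRGGGGR
RRBGGGR
After op 3 paint(1,4,R):
RKKKKRR
RRGGRGR
RRGGGGR
RRGGGGR
RRBGGGR
After op 4 paint(3,3,G):
RKKKKRR
RRGGRGR
RRGGGGR
RRGGGGR
RRBGGGR
After op 5 paint(0,0,B):
BKKKKRR
RRGGRGR
RRGGGGR
RRGGGGR
RRBGGGR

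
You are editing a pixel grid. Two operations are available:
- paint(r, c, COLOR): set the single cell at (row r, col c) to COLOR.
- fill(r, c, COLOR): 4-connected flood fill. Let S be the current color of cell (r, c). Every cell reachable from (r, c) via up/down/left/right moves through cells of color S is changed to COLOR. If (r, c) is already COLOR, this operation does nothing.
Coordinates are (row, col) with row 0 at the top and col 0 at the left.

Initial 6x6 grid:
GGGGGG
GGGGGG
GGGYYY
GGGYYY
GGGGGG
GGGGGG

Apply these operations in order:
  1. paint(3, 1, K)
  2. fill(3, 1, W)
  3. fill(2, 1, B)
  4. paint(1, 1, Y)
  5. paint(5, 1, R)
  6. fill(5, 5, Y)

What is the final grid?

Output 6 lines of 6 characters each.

After op 1 paint(3,1,K):
GGGGGG
GGGGGG
GGGYYY
GKGYYY
GGGGGG
GGGGGG
After op 2 fill(3,1,W) [1 cells changed]:
GGGGGG
GGGGGG
GGGYYY
GWGYYY
GGGGGG
GGGGGG
After op 3 fill(2,1,B) [29 cells changed]:
BBBBBB
BBBBBB
BBBYYY
BWBYYY
BBBBBB
BBBBBB
After op 4 paint(1,1,Y):
BBBBBB
BYBBBB
BBBYYY
BWBYYY
BBBBBB
BBBBBB
After op 5 paint(5,1,R):
BBBBBB
BYBBBB
BBBYYY
BWBYYY
BBBBBB
BRBBBB
After op 6 fill(5,5,Y) [27 cells changed]:
YYYYYY
YYYYYY
YYYYYY
YWYYYY
YYYYYY
YRYYYY

Answer: YYYYYY
YYYYYY
YYYYYY
YWYYYY
YYYYYY
YRYYYY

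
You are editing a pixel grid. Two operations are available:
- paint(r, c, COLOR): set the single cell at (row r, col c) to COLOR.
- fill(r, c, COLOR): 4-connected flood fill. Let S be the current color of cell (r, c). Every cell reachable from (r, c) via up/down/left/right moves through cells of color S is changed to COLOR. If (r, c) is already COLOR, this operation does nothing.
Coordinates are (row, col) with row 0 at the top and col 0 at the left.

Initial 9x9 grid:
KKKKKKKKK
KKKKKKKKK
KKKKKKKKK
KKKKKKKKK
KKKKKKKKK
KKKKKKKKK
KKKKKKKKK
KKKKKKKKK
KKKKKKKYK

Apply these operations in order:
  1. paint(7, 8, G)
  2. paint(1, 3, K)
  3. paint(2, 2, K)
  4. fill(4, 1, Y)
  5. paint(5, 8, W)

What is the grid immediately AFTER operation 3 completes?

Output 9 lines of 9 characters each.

Answer: KKKKKKKKK
KKKKKKKKK
KKKKKKKKK
KKKKKKKKK
KKKKKKKKK
KKKKKKKKK
KKKKKKKKK
KKKKKKKKG
KKKKKKKYK

Derivation:
After op 1 paint(7,8,G):
KKKKKKKKK
KKKKKKKKK
KKKKKKKKK
KKKKKKKKK
KKKKKKKKK
KKKKKKKKK
KKKKKKKKK
KKKKKKKKG
KKKKKKKYK
After op 2 paint(1,3,K):
KKKKKKKKK
KKKKKKKKK
KKKKKKKKK
KKKKKKKKK
KKKKKKKKK
KKKKKKKKK
KKKKKKKKK
KKKKKKKKG
KKKKKKKYK
After op 3 paint(2,2,K):
KKKKKKKKK
KKKKKKKKK
KKKKKKKKK
KKKKKKKKK
KKKKKKKKK
KKKKKKKKK
KKKKKKKKK
KKKKKKKKG
KKKKKKKYK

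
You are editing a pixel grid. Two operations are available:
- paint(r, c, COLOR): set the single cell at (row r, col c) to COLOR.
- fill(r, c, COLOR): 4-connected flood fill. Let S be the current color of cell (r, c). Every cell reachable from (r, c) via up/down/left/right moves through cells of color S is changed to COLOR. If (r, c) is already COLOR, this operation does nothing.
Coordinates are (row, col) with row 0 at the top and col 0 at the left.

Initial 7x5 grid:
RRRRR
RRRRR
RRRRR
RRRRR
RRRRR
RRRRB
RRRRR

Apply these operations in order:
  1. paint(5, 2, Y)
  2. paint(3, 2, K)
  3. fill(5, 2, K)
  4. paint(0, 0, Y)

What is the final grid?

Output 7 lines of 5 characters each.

After op 1 paint(5,2,Y):
RRRRR
RRRRR
RRRRR
RRRRR
RRRRR
RRYRB
RRRRR
After op 2 paint(3,2,K):
RRRRR
RRRRR
RRRRR
RRKRR
RRRRR
RRYRB
RRRRR
After op 3 fill(5,2,K) [1 cells changed]:
RRRRR
RRRRR
RRRRR
RRKRR
RRRRR
RRKRB
RRRRR
After op 4 paint(0,0,Y):
YRRRR
RRRRR
RRRRR
RRKRR
RRRRR
RRKRB
RRRRR

Answer: YRRRR
RRRRR
RRRRR
RRKRR
RRRRR
RRKRB
RRRRR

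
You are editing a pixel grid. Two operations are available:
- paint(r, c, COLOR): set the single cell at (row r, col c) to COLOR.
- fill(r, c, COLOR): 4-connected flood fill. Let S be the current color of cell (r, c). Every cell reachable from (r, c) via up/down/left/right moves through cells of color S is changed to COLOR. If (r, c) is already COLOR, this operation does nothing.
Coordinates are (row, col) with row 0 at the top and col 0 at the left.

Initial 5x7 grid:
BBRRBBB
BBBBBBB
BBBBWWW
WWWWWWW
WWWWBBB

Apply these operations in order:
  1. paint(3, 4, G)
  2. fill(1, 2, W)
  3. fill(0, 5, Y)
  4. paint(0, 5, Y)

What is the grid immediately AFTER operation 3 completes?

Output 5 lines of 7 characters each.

After op 1 paint(3,4,G):
BBRRBBB
BBBBBBB
BBBBWWW
WWWWGWW
WWWWBBB
After op 2 fill(1,2,W) [16 cells changed]:
WWRRWWW
WWWWWWW
WWWWWWW
WWWWGWW
WWWWBBB
After op 3 fill(0,5,Y) [29 cells changed]:
YYRRYYY
YYYYYYY
YYYYYYY
YYYYGYY
YYYYBBB

Answer: YYRRYYY
YYYYYYY
YYYYYYY
YYYYGYY
YYYYBBB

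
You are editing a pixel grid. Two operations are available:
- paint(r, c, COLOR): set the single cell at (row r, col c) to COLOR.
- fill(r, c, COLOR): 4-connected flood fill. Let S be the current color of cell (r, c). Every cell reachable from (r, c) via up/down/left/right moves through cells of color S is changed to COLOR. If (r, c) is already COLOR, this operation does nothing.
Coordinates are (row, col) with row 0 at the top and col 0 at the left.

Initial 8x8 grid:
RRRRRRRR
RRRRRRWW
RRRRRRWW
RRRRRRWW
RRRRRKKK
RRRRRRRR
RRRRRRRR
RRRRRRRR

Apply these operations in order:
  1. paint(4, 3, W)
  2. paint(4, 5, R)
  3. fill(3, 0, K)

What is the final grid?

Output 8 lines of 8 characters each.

Answer: KKKKKKKK
KKKKKKWW
KKKKKKWW
KKKKKKWW
KKKWKKKK
KKKKKKKK
KKKKKKKK
KKKKKKKK

Derivation:
After op 1 paint(4,3,W):
RRRRRRRR
RRRRRRWW
RRRRRRWW
RRRRRRWW
RRRWRKKK
RRRRRRRR
RRRRRRRR
RRRRRRRR
After op 2 paint(4,5,R):
RRRRRRRR
RRRRRRWW
RRRRRRWW
RRRRRRWW
RRRWRRKK
RRRRRRRR
RRRRRRRR
RRRRRRRR
After op 3 fill(3,0,K) [55 cells changed]:
KKKKKKKK
KKKKKKWW
KKKKKKWW
KKKKKKWW
KKKWKKKK
KKKKKKKK
KKKKKKKK
KKKKKKKK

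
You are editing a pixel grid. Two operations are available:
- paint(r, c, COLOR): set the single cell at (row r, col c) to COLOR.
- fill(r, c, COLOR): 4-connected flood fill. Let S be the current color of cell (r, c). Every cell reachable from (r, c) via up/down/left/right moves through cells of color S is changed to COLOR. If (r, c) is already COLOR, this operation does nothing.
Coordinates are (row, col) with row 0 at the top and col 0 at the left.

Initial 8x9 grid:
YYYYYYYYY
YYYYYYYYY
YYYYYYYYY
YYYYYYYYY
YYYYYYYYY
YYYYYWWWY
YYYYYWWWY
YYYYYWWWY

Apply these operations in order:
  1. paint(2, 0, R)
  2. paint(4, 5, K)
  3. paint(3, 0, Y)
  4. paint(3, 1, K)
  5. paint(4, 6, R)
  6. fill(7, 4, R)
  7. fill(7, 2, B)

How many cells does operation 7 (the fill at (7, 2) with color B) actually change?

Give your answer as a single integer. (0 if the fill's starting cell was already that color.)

Answer: 61

Derivation:
After op 1 paint(2,0,R):
YYYYYYYYY
YYYYYYYYY
RYYYYYYYY
YYYYYYYYY
YYYYYYYYY
YYYYYWWWY
YYYYYWWWY
YYYYYWWWY
After op 2 paint(4,5,K):
YYYYYYYYY
YYYYYYYYY
RYYYYYYYY
YYYYYYYYY
YYYYYKYYY
YYYYYWWWY
YYYYYWWWY
YYYYYWWWY
After op 3 paint(3,0,Y):
YYYYYYYYY
YYYYYYYYY
RYYYYYYYY
YYYYYYYYY
YYYYYKYYY
YYYYYWWWY
YYYYYWWWY
YYYYYWWWY
After op 4 paint(3,1,K):
YYYYYYYYY
YYYYYYYYY
RYYYYYYYY
YKYYYYYYY
YYYYYKYYY
YYYYYWWWY
YYYYYWWWY
YYYYYWWWY
After op 5 paint(4,6,R):
YYYYYYYYY
YYYYYYYYY
RYYYYYYYY
YKYYYYYYY
YYYYYKRYY
YYYYYWWWY
YYYYYWWWY
YYYYYWWWY
After op 6 fill(7,4,R) [59 cells changed]:
RRRRRRRRR
RRRRRRRRR
RRRRRRRRR
RKRRRRRRR
RRRRRKRRR
RRRRRWWWR
RRRRRWWWR
RRRRRWWWR
After op 7 fill(7,2,B) [61 cells changed]:
BBBBBBBBB
BBBBBBBBB
BBBBBBBBB
BKBBBBBBB
BBBBBKBBB
BBBBBWWWB
BBBBBWWWB
BBBBBWWWB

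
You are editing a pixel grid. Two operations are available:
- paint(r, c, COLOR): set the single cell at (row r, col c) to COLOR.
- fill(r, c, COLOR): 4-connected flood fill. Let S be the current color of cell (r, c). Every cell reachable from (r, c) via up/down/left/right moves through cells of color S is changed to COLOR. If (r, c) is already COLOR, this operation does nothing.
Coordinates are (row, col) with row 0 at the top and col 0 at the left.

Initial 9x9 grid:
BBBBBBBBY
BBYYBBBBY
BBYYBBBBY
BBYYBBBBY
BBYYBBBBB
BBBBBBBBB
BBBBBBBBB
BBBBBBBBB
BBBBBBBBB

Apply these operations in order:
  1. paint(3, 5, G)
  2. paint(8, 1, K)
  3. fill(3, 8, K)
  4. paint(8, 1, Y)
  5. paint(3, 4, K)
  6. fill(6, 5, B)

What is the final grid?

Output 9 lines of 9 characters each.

Answer: BBBBBBBBK
BBYYBBBBK
BBYYBBBBK
BBYYKGBBK
BBYYBBBBB
BBBBBBBBB
BBBBBBBBB
BBBBBBBBB
BYBBBBBBB

Derivation:
After op 1 paint(3,5,G):
BBBBBBBBY
BBYYBBBBY
BBYYBBBBY
BBYYBGBBY
BBYYBBBBB
BBBBBBBBB
BBBBBBBBB
BBBBBBBBB
BBBBBBBBB
After op 2 paint(8,1,K):
BBBBBBBBY
BBYYBBBBY
BBYYBBBBY
BBYYBGBBY
BBYYBBBBB
BBBBBBBBB
BBBBBBBBB
BBBBBBBBB
BKBBBBBBB
After op 3 fill(3,8,K) [4 cells changed]:
BBBBBBBBK
BBYYBBBBK
BBYYBBBBK
BBYYBGBBK
BBYYBBBBB
BBBBBBBBB
BBBBBBBBB
BBBBBBBBB
BKBBBBBBB
After op 4 paint(8,1,Y):
BBBBBBBBK
BBYYBBBBK
BBYYBBBBK
BBYYBGBBK
BBYYBBBBB
BBBBBBBBB
BBBBBBBBB
BBBBBBBBB
BYBBBBBBB
After op 5 paint(3,4,K):
BBBBBBBBK
BBYYBBBBK
BBYYBBBBK
BBYYKGBBK
BBYYBBBBB
BBBBBBBBB
BBBBBBBBB
BBBBBBBBB
BYBBBBBBB
After op 6 fill(6,5,B) [0 cells changed]:
BBBBBBBBK
BBYYBBBBK
BBYYBBBBK
BBYYKGBBK
BBYYBBBBB
BBBBBBBBB
BBBBBBBBB
BBBBBBBBB
BYBBBBBBB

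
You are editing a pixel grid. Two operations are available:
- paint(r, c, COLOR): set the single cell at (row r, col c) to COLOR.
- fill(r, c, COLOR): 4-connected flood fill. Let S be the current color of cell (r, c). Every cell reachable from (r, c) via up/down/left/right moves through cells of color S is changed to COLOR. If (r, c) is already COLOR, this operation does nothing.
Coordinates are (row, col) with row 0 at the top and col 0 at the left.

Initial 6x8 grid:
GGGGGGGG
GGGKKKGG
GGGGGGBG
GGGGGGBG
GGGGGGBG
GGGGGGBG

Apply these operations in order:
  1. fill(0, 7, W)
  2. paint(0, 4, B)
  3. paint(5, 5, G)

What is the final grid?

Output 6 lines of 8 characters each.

After op 1 fill(0,7,W) [41 cells changed]:
WWWWWWWW
WWWKKKWW
WWWWWWBW
WWWWWWBW
WWWWWWBW
WWWWWWBW
After op 2 paint(0,4,B):
WWWWBWWW
WWWKKKWW
WWWWWWBW
WWWWWWBW
WWWWWWBW
WWWWWWBW
After op 3 paint(5,5,G):
WWWWBWWW
WWWKKKWW
WWWWWWBW
WWWWWWBW
WWWWWWBW
WWWWWGBW

Answer: WWWWBWWW
WWWKKKWW
WWWWWWBW
WWWWWWBW
WWWWWWBW
WWWWWGBW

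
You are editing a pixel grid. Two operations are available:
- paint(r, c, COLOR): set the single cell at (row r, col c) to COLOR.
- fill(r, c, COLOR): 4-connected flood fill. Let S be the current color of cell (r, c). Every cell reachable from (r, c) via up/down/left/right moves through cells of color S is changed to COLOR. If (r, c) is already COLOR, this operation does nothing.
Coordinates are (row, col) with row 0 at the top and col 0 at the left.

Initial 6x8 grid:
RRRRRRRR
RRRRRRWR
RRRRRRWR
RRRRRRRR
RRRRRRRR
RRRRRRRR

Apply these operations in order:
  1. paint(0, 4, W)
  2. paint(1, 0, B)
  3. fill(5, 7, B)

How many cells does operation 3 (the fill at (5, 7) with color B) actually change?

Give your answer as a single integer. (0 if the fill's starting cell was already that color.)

Answer: 44

Derivation:
After op 1 paint(0,4,W):
RRRRWRRR
RRRRRRWR
RRRRRRWR
RRRRRRRR
RRRRRRRR
RRRRRRRR
After op 2 paint(1,0,B):
RRRRWRRR
BRRRRRWR
RRRRRRWR
RRRRRRRR
RRRRRRRR
RRRRRRRR
After op 3 fill(5,7,B) [44 cells changed]:
BBBBWBBB
BBBBBBWB
BBBBBBWB
BBBBBBBB
BBBBBBBB
BBBBBBBB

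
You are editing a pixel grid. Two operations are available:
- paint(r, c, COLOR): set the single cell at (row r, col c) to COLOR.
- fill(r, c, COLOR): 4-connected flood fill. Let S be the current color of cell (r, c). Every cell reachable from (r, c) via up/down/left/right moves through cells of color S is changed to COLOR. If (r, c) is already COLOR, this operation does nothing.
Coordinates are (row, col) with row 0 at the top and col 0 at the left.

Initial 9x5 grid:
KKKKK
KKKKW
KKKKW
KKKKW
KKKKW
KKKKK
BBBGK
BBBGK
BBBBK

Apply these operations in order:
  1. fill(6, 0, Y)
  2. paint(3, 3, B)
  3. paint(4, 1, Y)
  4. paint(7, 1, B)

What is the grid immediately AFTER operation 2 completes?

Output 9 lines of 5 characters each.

After op 1 fill(6,0,Y) [10 cells changed]:
KKKKK
KKKKW
KKKKW
KKKKW
KKKKW
KKKKK
YYYGK
YYYGK
YYYYK
After op 2 paint(3,3,B):
KKKKK
KKKKW
KKKKW
KKKBW
KKKKW
KKKKK
YYYGK
YYYGK
YYYYK

Answer: KKKKK
KKKKW
KKKKW
KKKBW
KKKKW
KKKKK
YYYGK
YYYGK
YYYYK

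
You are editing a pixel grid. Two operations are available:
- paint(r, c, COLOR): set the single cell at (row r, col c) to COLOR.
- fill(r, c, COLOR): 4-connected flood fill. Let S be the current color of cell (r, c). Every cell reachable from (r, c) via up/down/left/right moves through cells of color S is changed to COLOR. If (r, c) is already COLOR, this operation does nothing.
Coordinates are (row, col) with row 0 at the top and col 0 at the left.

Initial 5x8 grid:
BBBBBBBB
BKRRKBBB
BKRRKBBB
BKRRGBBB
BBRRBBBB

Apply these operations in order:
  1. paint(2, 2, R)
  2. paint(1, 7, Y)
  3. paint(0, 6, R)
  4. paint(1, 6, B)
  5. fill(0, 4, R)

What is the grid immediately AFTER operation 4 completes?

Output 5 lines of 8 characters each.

After op 1 paint(2,2,R):
BBBBBBBB
BKRRKBBB
BKRRKBBB
BKRRGBBB
BBRRBBBB
After op 2 paint(1,7,Y):
BBBBBBBB
BKRRKBBY
BKRRKBBB
BKRRGBBB
BBRRBBBB
After op 3 paint(0,6,R):
BBBBBBRB
BKRRKBBY
BKRRKBBB
BKRRGBBB
BBRRBBBB
After op 4 paint(1,6,B):
BBBBBBRB
BKRRKBBY
BKRRKBBB
BKRRGBBB
BBRRBBBB

Answer: BBBBBBRB
BKRRKBBY
BKRRKBBB
BKRRGBBB
BBRRBBBB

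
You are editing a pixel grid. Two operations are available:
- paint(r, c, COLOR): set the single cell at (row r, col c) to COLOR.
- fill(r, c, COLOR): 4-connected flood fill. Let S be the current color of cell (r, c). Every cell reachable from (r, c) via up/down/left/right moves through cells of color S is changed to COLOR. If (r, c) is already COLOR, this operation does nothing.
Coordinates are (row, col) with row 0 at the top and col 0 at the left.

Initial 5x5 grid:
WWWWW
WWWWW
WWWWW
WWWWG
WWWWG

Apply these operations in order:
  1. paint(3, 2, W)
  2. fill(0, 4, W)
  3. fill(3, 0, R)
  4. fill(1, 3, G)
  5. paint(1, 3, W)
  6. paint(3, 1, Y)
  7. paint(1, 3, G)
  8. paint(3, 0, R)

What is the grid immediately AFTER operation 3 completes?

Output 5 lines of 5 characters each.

Answer: RRRRR
RRRRR
RRRRR
RRRRG
RRRRG

Derivation:
After op 1 paint(3,2,W):
WWWWW
WWWWW
WWWWW
WWWWG
WWWWG
After op 2 fill(0,4,W) [0 cells changed]:
WWWWW
WWWWW
WWWWW
WWWWG
WWWWG
After op 3 fill(3,0,R) [23 cells changed]:
RRRRR
RRRRR
RRRRR
RRRRG
RRRRG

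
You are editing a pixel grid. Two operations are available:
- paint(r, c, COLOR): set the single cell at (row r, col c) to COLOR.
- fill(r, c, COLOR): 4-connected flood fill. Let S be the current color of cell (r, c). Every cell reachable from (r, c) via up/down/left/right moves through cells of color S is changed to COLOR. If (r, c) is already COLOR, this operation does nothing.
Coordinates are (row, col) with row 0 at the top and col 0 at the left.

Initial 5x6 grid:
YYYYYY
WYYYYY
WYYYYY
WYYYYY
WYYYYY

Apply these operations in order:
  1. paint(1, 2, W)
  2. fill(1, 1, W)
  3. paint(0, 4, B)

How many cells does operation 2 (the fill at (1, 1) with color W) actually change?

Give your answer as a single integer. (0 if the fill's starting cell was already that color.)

Answer: 25

Derivation:
After op 1 paint(1,2,W):
YYYYYY
WYWYYY
WYYYYY
WYYYYY
WYYYYY
After op 2 fill(1,1,W) [25 cells changed]:
WWWWWW
WWWWWW
WWWWWW
WWWWWW
WWWWWW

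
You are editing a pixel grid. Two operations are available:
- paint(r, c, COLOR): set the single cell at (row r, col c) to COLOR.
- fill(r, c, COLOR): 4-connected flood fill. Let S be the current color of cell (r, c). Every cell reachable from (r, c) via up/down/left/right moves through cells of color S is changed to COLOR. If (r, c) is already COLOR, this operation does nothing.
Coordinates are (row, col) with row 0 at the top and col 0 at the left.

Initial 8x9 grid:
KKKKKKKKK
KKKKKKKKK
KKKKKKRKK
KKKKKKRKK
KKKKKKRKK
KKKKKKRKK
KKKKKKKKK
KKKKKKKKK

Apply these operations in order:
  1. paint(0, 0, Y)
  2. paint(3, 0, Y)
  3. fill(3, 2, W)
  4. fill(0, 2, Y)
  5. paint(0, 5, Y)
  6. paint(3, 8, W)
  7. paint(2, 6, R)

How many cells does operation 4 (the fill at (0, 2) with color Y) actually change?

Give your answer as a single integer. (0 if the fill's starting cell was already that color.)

Answer: 66

Derivation:
After op 1 paint(0,0,Y):
YKKKKKKKK
KKKKKKKKK
KKKKKKRKK
KKKKKKRKK
KKKKKKRKK
KKKKKKRKK
KKKKKKKKK
KKKKKKKKK
After op 2 paint(3,0,Y):
YKKKKKKKK
KKKKKKKKK
KKKKKKRKK
YKKKKKRKK
KKKKKKRKK
KKKKKKRKK
KKKKKKKKK
KKKKKKKKK
After op 3 fill(3,2,W) [66 cells changed]:
YWWWWWWWW
WWWWWWWWW
WWWWWWRWW
YWWWWWRWW
WWWWWWRWW
WWWWWWRWW
WWWWWWWWW
WWWWWWWWW
After op 4 fill(0,2,Y) [66 cells changed]:
YYYYYYYYY
YYYYYYYYY
YYYYYYRYY
YYYYYYRYY
YYYYYYRYY
YYYYYYRYY
YYYYYYYYY
YYYYYYYYY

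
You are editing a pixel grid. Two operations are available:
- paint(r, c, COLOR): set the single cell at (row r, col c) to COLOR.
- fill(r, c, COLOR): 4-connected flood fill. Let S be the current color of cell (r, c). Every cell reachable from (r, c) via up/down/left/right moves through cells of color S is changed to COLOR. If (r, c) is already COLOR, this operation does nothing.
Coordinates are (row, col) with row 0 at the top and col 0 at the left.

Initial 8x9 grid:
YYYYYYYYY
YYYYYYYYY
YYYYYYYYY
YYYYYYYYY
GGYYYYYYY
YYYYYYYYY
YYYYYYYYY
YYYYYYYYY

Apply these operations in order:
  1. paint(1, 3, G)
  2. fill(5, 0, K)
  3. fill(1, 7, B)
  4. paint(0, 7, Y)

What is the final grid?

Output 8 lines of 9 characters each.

Answer: BBBBBBBYB
BBBGBBBBB
BBBBBBBBB
BBBBBBBBB
GGBBBBBBB
BBBBBBBBB
BBBBBBBBB
BBBBBBBBB

Derivation:
After op 1 paint(1,3,G):
YYYYYYYYY
YYYGYYYYY
YYYYYYYYY
YYYYYYYYY
GGYYYYYYY
YYYYYYYYY
YYYYYYYYY
YYYYYYYYY
After op 2 fill(5,0,K) [69 cells changed]:
KKKKKKKKK
KKKGKKKKK
KKKKKKKKK
KKKKKKKKK
GGKKKKKKK
KKKKKKKKK
KKKKKKKKK
KKKKKKKKK
After op 3 fill(1,7,B) [69 cells changed]:
BBBBBBBBB
BBBGBBBBB
BBBBBBBBB
BBBBBBBBB
GGBBBBBBB
BBBBBBBBB
BBBBBBBBB
BBBBBBBBB
After op 4 paint(0,7,Y):
BBBBBBBYB
BBBGBBBBB
BBBBBBBBB
BBBBBBBBB
GGBBBBBBB
BBBBBBBBB
BBBBBBBBB
BBBBBBBBB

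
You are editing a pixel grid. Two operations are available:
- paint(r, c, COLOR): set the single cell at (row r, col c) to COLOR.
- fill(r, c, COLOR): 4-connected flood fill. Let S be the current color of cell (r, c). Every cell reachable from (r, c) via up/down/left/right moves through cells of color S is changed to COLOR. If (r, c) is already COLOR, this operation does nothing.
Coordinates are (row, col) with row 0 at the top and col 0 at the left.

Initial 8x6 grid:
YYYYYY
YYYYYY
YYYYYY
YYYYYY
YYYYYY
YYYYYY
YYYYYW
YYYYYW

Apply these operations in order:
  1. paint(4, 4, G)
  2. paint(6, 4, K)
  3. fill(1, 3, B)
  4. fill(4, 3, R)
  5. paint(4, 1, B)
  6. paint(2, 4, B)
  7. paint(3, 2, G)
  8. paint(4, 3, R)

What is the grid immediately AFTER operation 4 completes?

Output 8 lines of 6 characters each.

Answer: RRRRRR
RRRRRR
RRRRRR
RRRRRR
RRRRGR
RRRRRR
RRRRKW
RRRRRW

Derivation:
After op 1 paint(4,4,G):
YYYYYY
YYYYYY
YYYYYY
YYYYYY
YYYYGY
YYYYYY
YYYYYW
YYYYYW
After op 2 paint(6,4,K):
YYYYYY
YYYYYY
YYYYYY
YYYYYY
YYYYGY
YYYYYY
YYYYKW
YYYYYW
After op 3 fill(1,3,B) [44 cells changed]:
BBBBBB
BBBBBB
BBBBBB
BBBBBB
BBBBGB
BBBBBB
BBBBKW
BBBBBW
After op 4 fill(4,3,R) [44 cells changed]:
RRRRRR
RRRRRR
RRRRRR
RRRRRR
RRRRGR
RRRRRR
RRRRKW
RRRRRW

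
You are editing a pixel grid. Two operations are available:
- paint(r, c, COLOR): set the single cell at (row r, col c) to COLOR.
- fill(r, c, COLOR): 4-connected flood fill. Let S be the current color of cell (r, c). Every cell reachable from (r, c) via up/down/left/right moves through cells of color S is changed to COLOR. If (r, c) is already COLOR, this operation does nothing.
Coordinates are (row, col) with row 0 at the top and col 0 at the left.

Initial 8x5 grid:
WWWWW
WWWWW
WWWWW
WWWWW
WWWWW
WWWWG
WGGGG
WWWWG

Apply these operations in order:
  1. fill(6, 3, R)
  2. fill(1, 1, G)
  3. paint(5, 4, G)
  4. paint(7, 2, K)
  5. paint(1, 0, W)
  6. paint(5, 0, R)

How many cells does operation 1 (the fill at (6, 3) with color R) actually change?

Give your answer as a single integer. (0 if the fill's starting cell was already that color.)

After op 1 fill(6,3,R) [6 cells changed]:
WWWWW
WWWWW
WWWWW
WWWWW
WWWWW
WWWWR
WRRRR
WWWWR

Answer: 6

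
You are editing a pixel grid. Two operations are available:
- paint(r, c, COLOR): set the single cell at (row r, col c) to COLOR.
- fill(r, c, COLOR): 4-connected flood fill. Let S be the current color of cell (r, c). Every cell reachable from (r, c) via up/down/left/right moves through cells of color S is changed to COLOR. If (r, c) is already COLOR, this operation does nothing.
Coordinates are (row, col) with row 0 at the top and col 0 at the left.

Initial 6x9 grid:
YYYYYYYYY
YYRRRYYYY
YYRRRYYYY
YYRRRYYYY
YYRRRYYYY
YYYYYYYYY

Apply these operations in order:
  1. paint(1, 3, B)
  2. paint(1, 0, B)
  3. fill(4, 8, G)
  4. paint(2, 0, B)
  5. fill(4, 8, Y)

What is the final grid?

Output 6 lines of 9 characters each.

Answer: YYYYYYYYY
BYRBRYYYY
BYRRRYYYY
YYRRRYYYY
YYRRRYYYY
YYYYYYYYY

Derivation:
After op 1 paint(1,3,B):
YYYYYYYYY
YYRBRYYYY
YYRRRYYYY
YYRRRYYYY
YYRRRYYYY
YYYYYYYYY
After op 2 paint(1,0,B):
YYYYYYYYY
BYRBRYYYY
YYRRRYYYY
YYRRRYYYY
YYRRRYYYY
YYYYYYYYY
After op 3 fill(4,8,G) [41 cells changed]:
GGGGGGGGG
BGRBRGGGG
GGRRRGGGG
GGRRRGGGG
GGRRRGGGG
GGGGGGGGG
After op 4 paint(2,0,B):
GGGGGGGGG
BGRBRGGGG
BGRRRGGGG
GGRRRGGGG
GGRRRGGGG
GGGGGGGGG
After op 5 fill(4,8,Y) [40 cells changed]:
YYYYYYYYY
BYRBRYYYY
BYRRRYYYY
YYRRRYYYY
YYRRRYYYY
YYYYYYYYY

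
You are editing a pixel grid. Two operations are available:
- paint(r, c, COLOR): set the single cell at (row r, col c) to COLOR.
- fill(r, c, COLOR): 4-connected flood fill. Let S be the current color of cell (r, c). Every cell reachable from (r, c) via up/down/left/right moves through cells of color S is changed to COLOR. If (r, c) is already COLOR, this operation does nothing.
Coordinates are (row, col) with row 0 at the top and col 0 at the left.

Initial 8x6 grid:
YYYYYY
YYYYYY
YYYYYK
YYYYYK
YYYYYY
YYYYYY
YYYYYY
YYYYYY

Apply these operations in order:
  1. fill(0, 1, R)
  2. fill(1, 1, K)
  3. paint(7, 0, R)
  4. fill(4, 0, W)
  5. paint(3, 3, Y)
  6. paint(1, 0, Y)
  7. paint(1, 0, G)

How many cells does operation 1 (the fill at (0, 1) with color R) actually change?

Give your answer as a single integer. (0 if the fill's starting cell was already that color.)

After op 1 fill(0,1,R) [46 cells changed]:
RRRRRR
RRRRRR
RRRRRK
RRRRRK
RRRRRR
RRRRRR
RRRRRR
RRRRRR

Answer: 46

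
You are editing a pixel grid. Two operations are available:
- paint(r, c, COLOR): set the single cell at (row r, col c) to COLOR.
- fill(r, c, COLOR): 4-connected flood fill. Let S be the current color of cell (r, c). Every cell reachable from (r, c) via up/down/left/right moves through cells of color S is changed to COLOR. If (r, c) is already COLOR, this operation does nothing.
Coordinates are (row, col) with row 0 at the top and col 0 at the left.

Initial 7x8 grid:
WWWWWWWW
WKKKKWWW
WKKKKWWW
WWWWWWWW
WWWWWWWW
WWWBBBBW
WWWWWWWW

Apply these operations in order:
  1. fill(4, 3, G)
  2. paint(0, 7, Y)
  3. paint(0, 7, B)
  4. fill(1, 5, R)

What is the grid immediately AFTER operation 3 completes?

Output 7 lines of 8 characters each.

After op 1 fill(4,3,G) [44 cells changed]:
GGGGGGGG
GKKKKGGG
GKKKKGGG
GGGGGGGG
GGGGGGGG
GGGBBBBG
GGGGGGGG
After op 2 paint(0,7,Y):
GGGGGGGY
GKKKKGGG
GKKKKGGG
GGGGGGGG
GGGGGGGG
GGGBBBBG
GGGGGGGG
After op 3 paint(0,7,B):
GGGGGGGB
GKKKKGGG
GKKKKGGG
GGGGGGGG
GGGGGGGG
GGGBBBBG
GGGGGGGG

Answer: GGGGGGGB
GKKKKGGG
GKKKKGGG
GGGGGGGG
GGGGGGGG
GGGBBBBG
GGGGGGGG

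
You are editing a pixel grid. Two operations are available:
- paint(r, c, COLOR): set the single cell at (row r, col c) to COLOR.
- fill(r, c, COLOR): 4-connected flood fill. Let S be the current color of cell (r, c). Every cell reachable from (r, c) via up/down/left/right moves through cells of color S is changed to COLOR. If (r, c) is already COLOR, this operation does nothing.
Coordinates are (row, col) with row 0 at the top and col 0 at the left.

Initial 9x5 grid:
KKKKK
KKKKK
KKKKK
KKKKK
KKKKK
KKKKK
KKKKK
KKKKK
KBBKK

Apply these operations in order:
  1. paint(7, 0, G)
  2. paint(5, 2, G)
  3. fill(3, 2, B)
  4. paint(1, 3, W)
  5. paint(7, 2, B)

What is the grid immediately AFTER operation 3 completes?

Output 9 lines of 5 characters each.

After op 1 paint(7,0,G):
KKKKK
KKKKK
KKKKK
KKKKK
KKKKK
KKKKK
KKKKK
GKKKK
KBBKK
After op 2 paint(5,2,G):
KKKKK
KKKKK
KKKKK
KKKKK
KKKKK
KKGKK
KKKKK
GKKKK
KBBKK
After op 3 fill(3,2,B) [40 cells changed]:
BBBBB
BBBBB
BBBBB
BBBBB
BBBBB
BBGBB
BBBBB
GBBBB
KBBBB

Answer: BBBBB
BBBBB
BBBBB
BBBBB
BBBBB
BBGBB
BBBBB
GBBBB
KBBBB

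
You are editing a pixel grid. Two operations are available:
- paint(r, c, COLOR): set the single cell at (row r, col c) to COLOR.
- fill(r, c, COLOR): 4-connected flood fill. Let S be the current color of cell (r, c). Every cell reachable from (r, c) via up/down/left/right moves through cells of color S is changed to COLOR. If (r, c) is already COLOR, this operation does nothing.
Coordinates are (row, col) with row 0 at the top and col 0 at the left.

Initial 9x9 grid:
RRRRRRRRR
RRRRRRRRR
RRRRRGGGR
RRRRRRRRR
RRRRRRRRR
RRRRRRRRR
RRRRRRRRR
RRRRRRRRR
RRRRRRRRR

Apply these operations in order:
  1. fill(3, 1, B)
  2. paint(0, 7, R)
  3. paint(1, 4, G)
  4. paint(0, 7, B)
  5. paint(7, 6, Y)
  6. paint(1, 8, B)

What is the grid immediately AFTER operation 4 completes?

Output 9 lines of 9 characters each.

Answer: BBBBBBBBB
BBBBGBBBB
BBBBBGGGB
BBBBBBBBB
BBBBBBBBB
BBBBBBBBB
BBBBBBBBB
BBBBBBBBB
BBBBBBBBB

Derivation:
After op 1 fill(3,1,B) [78 cells changed]:
BBBBBBBBB
BBBBBBBBB
BBBBBGGGB
BBBBBBBBB
BBBBBBBBB
BBBBBBBBB
BBBBBBBBB
BBBBBBBBB
BBBBBBBBB
After op 2 paint(0,7,R):
BBBBBBBRB
BBBBBBBBB
BBBBBGGGB
BBBBBBBBB
BBBBBBBBB
BBBBBBBBB
BBBBBBBBB
BBBBBBBBB
BBBBBBBBB
After op 3 paint(1,4,G):
BBBBBBBRB
BBBBGBBBB
BBBBBGGGB
BBBBBBBBB
BBBBBBBBB
BBBBBBBBB
BBBBBBBBB
BBBBBBBBB
BBBBBBBBB
After op 4 paint(0,7,B):
BBBBBBBBB
BBBBGBBBB
BBBBBGGGB
BBBBBBBBB
BBBBBBBBB
BBBBBBBBB
BBBBBBBBB
BBBBBBBBB
BBBBBBBBB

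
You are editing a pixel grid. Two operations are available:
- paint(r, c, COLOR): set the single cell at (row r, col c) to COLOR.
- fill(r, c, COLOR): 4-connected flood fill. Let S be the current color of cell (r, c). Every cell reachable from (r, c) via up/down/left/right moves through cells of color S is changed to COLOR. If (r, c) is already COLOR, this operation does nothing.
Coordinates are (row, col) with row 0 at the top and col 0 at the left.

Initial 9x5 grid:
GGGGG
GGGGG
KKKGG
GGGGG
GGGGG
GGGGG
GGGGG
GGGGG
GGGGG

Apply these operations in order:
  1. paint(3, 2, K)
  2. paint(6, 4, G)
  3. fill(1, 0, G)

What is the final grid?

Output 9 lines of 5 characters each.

After op 1 paint(3,2,K):
GGGGG
GGGGG
KKKGG
GGKGG
GGGGG
GGGGG
GGGGG
GGGGG
GGGGG
After op 2 paint(6,4,G):
GGGGG
GGGGG
KKKGG
GGKGG
GGGGG
GGGGG
GGGGG
GGGGG
GGGGG
After op 3 fill(1,0,G) [0 cells changed]:
GGGGG
GGGGG
KKKGG
GGKGG
GGGGG
GGGGG
GGGGG
GGGGG
GGGGG

Answer: GGGGG
GGGGG
KKKGG
GGKGG
GGGGG
GGGGG
GGGGG
GGGGG
GGGGG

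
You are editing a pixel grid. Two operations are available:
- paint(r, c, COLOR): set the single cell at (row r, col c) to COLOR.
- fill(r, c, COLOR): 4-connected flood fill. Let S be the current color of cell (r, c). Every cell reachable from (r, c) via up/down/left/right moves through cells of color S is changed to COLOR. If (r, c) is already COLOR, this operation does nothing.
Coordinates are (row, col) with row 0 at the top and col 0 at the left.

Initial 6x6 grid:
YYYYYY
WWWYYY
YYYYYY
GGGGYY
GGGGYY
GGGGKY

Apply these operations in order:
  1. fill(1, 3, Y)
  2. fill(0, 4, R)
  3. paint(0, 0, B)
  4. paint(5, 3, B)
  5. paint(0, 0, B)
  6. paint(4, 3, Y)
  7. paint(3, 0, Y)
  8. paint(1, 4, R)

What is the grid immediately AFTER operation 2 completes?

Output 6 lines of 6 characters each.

Answer: RRRRRR
WWWRRR
RRRRRR
GGGGRR
GGGGRR
GGGGKR

Derivation:
After op 1 fill(1,3,Y) [0 cells changed]:
YYYYYY
WWWYYY
YYYYYY
GGGGYY
GGGGYY
GGGGKY
After op 2 fill(0,4,R) [20 cells changed]:
RRRRRR
WWWRRR
RRRRRR
GGGGRR
GGGGRR
GGGGKR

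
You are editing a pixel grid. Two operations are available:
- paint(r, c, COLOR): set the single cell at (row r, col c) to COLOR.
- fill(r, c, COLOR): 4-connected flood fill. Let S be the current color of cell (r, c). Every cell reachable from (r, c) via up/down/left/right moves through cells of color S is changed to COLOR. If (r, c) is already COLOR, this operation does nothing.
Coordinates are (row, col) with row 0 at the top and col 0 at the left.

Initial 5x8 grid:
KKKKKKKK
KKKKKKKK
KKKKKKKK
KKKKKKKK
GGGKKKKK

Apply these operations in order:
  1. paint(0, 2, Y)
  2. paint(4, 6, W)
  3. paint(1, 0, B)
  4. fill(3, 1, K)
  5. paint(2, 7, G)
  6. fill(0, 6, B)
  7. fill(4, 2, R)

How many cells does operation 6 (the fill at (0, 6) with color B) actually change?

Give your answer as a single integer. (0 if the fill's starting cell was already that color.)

Answer: 33

Derivation:
After op 1 paint(0,2,Y):
KKYKKKKK
KKKKKKKK
KKKKKKKK
KKKKKKKK
GGGKKKKK
After op 2 paint(4,6,W):
KKYKKKKK
KKKKKKKK
KKKKKKKK
KKKKKKKK
GGGKKKWK
After op 3 paint(1,0,B):
KKYKKKKK
BKKKKKKK
KKKKKKKK
KKKKKKKK
GGGKKKWK
After op 4 fill(3,1,K) [0 cells changed]:
KKYKKKKK
BKKKKKKK
KKKKKKKK
KKKKKKKK
GGGKKKWK
After op 5 paint(2,7,G):
KKYKKKKK
BKKKKKKK
KKKKKKKG
KKKKKKKK
GGGKKKWK
After op 6 fill(0,6,B) [33 cells changed]:
BBYBBBBB
BBBBBBBB
BBBBBBBG
BBBBBBBB
GGGBBBWB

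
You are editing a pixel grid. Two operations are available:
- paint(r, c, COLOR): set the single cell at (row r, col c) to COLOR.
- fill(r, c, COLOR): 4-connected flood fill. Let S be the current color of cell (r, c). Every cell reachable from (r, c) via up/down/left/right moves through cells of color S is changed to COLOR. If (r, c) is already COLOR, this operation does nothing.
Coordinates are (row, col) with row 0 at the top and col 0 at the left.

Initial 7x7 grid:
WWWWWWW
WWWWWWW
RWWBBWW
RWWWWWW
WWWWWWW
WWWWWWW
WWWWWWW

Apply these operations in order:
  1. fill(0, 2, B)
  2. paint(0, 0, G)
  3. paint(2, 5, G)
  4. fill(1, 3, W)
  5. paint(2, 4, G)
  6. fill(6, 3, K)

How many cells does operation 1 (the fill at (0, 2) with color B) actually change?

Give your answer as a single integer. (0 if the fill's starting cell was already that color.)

Answer: 45

Derivation:
After op 1 fill(0,2,B) [45 cells changed]:
BBBBBBB
BBBBBBB
RBBBBBB
RBBBBBB
BBBBBBB
BBBBBBB
BBBBBBB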